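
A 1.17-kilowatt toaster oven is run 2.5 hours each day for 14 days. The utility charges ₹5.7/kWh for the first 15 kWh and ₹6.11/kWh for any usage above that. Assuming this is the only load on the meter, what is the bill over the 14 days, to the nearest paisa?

₹244.05

Runtime = 2.5 h/day × 14 days = 35 h
Energy = 1.17 kW × 35 h = 40.95 kWh
Tier 1 (0–15 kWh): 15 × ₹5.7 = ₹85.5
Above 15 kWh: 25.95 × ₹6.11 = ₹158.5545
Bill = ₹244.05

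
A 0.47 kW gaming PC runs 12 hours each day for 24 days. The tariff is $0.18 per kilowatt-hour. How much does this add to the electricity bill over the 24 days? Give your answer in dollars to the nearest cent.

Runtime = 12 h/day × 24 days = 288 h
Energy = 0.47 kW × 288 h = 135.36 kWh
Cost = 135.36 kWh × $0.18/kWh = $24.36

$24.36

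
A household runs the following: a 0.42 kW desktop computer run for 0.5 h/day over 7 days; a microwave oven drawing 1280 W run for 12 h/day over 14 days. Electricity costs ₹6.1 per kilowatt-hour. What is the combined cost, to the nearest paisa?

desktop computer: Runtime = 0.5 h/day × 7 days = 3.5 h
desktop computer: 0.42 kW × 3.5 h = 1.47 kWh
microwave oven: Runtime = 12 h/day × 14 days = 168 h
microwave oven: 1.28 kW × 168 h = 215.04 kWh
Total energy = 216.51 kWh
Cost = 216.51 × ₹6.1 = ₹1320.71

₹1320.71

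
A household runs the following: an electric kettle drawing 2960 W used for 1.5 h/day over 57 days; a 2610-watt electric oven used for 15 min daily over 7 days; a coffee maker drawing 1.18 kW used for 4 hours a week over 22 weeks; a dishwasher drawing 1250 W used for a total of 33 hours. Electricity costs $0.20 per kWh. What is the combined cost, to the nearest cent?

$80.55

electric kettle: Runtime = 1.5 h/day × 57 days = 85.5 h
electric kettle: 2.96 kW × 85.5 h = 253.08 kWh
electric oven: Runtime = 15 min × 7 = 105 min = 1.75 h
electric oven: 2.61 kW × 1.75 h = 4.5675 kWh
coffee maker: Runtime = 4 h/week × 22 weeks = 88 h
coffee maker: 1.18 kW × 88 h = 103.84 kWh
dishwasher: 1.25 kW × 33 h = 41.25 kWh
Total energy = 402.7375 kWh
Cost = 402.7375 × $0.20 = $80.55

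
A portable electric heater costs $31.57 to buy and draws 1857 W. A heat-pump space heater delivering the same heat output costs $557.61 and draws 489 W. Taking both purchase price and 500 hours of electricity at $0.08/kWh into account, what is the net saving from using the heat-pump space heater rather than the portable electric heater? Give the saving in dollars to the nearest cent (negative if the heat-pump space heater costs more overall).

-$471.32

portable electric heater: $31.57 + (1857/1000) kW × 500 h × $0.08 = $31.57 + $74.28 = $105.85
heat-pump space heater: $557.61 + (489/1000) kW × 500 h × $0.08 = $557.61 + $19.56 = $577.17
Saving = $105.85 − $577.17 = −$471.32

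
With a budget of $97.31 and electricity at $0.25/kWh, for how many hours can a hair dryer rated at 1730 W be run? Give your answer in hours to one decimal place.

225.0 h

Energy available = $97.31 ÷ $0.25/kWh = 389.24 kWh
Hours = 389.24 kWh ÷ 1.73 kW = 225.0 h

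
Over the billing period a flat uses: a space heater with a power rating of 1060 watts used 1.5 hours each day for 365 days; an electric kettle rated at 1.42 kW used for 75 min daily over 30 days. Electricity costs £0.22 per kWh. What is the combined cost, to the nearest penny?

£139.39

space heater: Runtime = 1.5 h/day × 365 days = 547.5 h
space heater: 1.06 kW × 547.5 h = 580.35 kWh
electric kettle: Runtime = 75 min × 30 = 2250 min = 37.5 h
electric kettle: 1.42 kW × 37.5 h = 53.25 kWh
Total energy = 633.6 kWh
Cost = 633.6 × £0.22 = £139.39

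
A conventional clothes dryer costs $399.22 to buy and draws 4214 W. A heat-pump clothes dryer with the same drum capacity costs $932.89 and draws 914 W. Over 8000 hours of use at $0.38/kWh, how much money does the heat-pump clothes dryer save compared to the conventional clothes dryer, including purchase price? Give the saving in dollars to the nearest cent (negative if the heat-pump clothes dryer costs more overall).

conventional clothes dryer: $399.22 + (4214/1000) kW × 8000 h × $0.38 = $399.22 + $12810.56 = $13209.78
heat-pump clothes dryer: $932.89 + (914/1000) kW × 8000 h × $0.38 = $932.89 + $2778.56 = $3711.45
Saving = $13209.78 − $3711.45 = $9498.33

$9498.33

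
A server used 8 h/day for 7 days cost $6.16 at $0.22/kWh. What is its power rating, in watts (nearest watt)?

Energy = $6.16 ÷ $0.22/kWh = 28 kWh
Runtime = 8 h/day × 7 days = 56 h
Power = 28 kWh ÷ 56 h = 0.5 kW = 500 W

500 W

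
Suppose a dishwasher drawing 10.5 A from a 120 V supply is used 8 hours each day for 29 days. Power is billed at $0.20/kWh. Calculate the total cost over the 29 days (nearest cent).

Power = 10.5 A × 120 V = 1260 W = 1.26 kW
Runtime = 8 h/day × 29 days = 232 h
Energy = 1.26 kW × 232 h = 292.32 kWh
Cost = 292.32 kWh × $0.20/kWh = $58.46

$58.46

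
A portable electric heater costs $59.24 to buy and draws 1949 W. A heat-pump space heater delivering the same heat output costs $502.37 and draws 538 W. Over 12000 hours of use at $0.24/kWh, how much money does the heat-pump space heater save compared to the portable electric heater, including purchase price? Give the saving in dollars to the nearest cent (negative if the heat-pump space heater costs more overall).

portable electric heater: $59.24 + (1949/1000) kW × 12000 h × $0.24 = $59.24 + $5613.12 = $5672.36
heat-pump space heater: $502.37 + (538/1000) kW × 12000 h × $0.24 = $502.37 + $1549.44 = $2051.81
Saving = $5672.36 − $2051.81 = $3620.55

$3620.55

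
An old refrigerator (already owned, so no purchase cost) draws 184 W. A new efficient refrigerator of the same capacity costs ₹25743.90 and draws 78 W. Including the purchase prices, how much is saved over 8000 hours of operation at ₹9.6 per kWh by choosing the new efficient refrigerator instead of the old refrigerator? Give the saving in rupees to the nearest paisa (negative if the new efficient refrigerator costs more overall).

-₹17603.10

old refrigerator: ₹0.00 + (184/1000) kW × 8000 h × ₹9.6 = ₹0.00 + ₹14131.2 = ₹14131.2
new efficient refrigerator: ₹25743.90 + (78/1000) kW × 8000 h × ₹9.6 = ₹25743.90 + ₹5990.4 = ₹31734.3
Saving = ₹14131.2 − ₹31734.3 = −₹17603.1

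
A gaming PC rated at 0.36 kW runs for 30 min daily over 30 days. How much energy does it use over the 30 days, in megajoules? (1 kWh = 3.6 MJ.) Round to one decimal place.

Runtime = 30 min × 30 = 900 min = 15 h
Energy = 0.36 kW × 15 h = 5.4 kWh
= 5.4 × 3.6 MJ = 19.4 MJ

19.4 MJ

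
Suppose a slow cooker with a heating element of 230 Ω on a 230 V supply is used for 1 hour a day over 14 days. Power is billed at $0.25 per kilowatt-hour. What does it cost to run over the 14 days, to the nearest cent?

Power = V²/R = 230²/230 = 230 W = 0.23 kW
Runtime = 1 h/day × 14 days = 14 h
Energy = 0.23 kW × 14 h = 3.22 kWh
Cost = 3.22 kWh × $0.25/kWh = $0.81

$0.81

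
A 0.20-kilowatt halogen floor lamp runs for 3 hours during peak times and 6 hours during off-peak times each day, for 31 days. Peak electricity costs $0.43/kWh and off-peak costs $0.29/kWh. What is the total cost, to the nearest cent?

$18.79

Peak energy = 0.2 kW × 3 h × 31 = 18.6 kWh
Off-peak energy = 0.2 kW × 6 h × 31 = 37.2 kWh
Cost = 18.6 × $0.43 + 37.2 × $0.29 = $7.998 + $10.788 = $18.79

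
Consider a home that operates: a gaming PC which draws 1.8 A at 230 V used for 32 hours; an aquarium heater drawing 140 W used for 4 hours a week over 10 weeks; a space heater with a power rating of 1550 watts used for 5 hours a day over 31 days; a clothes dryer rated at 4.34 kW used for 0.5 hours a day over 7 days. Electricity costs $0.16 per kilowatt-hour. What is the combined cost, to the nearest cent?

$43.89

gaming PC: Power = 1.8 A × 230 V = 414 W = 0.414 kW
gaming PC: 0.414 kW × 32 h = 13.248 kWh
aquarium heater: Runtime = 4 h/week × 10 weeks = 40 h
aquarium heater: 0.14 kW × 40 h = 5.6 kWh
space heater: Runtime = 5 h/day × 31 days = 155 h
space heater: 1.55 kW × 155 h = 240.25 kWh
clothes dryer: Runtime = 0.5 h/day × 7 days = 3.5 h
clothes dryer: 4.34 kW × 3.5 h = 15.19 kWh
Total energy = 274.288 kWh
Cost = 274.288 × $0.16 = $43.89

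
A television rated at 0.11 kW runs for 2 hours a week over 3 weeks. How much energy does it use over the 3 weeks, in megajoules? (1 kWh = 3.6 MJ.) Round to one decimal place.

Runtime = 2 h/week × 3 weeks = 6 h
Energy = 0.11 kW × 6 h = 0.66 kWh
= 0.66 × 3.6 MJ = 2.4 MJ

2.4 MJ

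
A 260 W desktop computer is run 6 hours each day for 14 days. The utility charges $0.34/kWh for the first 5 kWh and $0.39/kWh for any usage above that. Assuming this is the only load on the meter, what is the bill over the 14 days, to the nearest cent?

Runtime = 6 h/day × 14 days = 84 h
Energy = 0.26 kW × 84 h = 21.84 kWh
Tier 1 (0–5 kWh): 5 × $0.34 = $1.7
Above 5 kWh: 16.84 × $0.39 = $6.5676
Bill = $8.27

$8.27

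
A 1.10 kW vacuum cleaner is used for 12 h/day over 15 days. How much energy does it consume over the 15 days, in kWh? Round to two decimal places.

Runtime = 12 h/day × 15 days = 180 h
Energy = 1.1 kW × 180 h = 198 kWh

198.00 kWh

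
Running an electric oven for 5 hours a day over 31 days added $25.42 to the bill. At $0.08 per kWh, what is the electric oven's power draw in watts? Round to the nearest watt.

Energy = $25.42 ÷ $0.08/kWh = 317.75 kWh
Runtime = 5 h/day × 31 days = 155 h
Power = 317.75 kWh ÷ 155 h = 2.05 kW = 2050 W

2050 W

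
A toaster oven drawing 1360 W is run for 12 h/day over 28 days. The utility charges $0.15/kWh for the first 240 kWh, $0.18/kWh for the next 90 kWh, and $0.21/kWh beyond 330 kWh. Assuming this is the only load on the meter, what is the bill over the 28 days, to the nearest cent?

Runtime = 12 h/day × 28 days = 336 h
Energy = 1.36 kW × 336 h = 456.96 kWh
Tier 1 (0–240 kWh): 240 × $0.15 = $36
Tier 2 (240–330 kWh): 90 × $0.18 = $16.2
Above 330 kWh: 126.96 × $0.21 = $26.6616
Bill = $78.86

$78.86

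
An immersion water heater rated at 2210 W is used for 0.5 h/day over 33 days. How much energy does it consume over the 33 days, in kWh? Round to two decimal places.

Runtime = 0.5 h/day × 33 days = 16.5 h
Energy = 2.21 kW × 16.5 h = 36.465 kWh ≈ 36.47 kWh

36.47 kWh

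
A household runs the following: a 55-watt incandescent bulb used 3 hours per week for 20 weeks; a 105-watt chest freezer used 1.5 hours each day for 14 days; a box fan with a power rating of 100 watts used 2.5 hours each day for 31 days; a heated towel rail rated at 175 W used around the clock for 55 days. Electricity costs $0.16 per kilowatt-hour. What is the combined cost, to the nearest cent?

$39.08

incandescent bulb: Runtime = 3 h/week × 20 weeks = 60 h
incandescent bulb: 0.055 kW × 60 h = 3.3 kWh
chest freezer: Runtime = 1.5 h/day × 14 days = 21 h
chest freezer: 0.105 kW × 21 h = 2.205 kWh
box fan: Runtime = 2.5 h/day × 31 days = 77.5 h
box fan: 0.1 kW × 77.5 h = 7.75 kWh
heated towel rail: Runtime = 24 h × 55 = 1320 h
heated towel rail: 0.175 kW × 1320 h = 231 kWh
Total energy = 244.255 kWh
Cost = 244.255 × $0.16 = $39.08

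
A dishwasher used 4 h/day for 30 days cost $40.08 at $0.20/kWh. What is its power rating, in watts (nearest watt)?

1670 W

Energy = $40.08 ÷ $0.20/kWh = 200.4 kWh
Runtime = 4 h/day × 30 days = 120 h
Power = 200.4 kWh ÷ 120 h = 1.67 kW = 1670 W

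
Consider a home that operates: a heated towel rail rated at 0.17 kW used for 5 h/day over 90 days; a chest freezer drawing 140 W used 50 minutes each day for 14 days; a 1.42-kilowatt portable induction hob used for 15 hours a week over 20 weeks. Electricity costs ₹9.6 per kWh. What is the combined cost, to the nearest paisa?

heated towel rail: Runtime = 5 h/day × 90 days = 450 h
heated towel rail: 0.17 kW × 450 h = 76.5 kWh
chest freezer: Runtime = 50 min × 14 = 700 min = 11.666666… h
chest freezer: 0.14 kW × 11.666666… h = 1.633333… kWh
portable induction hob: Runtime = 15 h/week × 20 weeks = 300 h
portable induction hob: 1.42 kW × 300 h = 426 kWh
Total energy = 504.133333… kWh
Cost = 504.133333… × ₹9.6 = ₹4839.68

₹4839.68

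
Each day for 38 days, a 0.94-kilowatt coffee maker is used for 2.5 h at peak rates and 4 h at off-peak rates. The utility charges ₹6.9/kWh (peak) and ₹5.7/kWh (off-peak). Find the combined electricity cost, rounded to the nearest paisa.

₹1430.59

Peak energy = 0.94 kW × 2.5 h × 38 = 89.3 kWh
Off-peak energy = 0.94 kW × 4 h × 38 = 142.88 kWh
Cost = 89.3 × ₹6.9 + 142.88 × ₹5.7 = ₹616.17 + ₹814.416 = ₹1430.59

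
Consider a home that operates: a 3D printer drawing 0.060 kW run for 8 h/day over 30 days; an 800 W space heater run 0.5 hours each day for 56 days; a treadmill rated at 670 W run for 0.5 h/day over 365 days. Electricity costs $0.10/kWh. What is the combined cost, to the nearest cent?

$15.91

3D printer: Runtime = 8 h/day × 30 days = 240 h
3D printer: 0.06 kW × 240 h = 14.4 kWh
space heater: Runtime = 0.5 h/day × 56 days = 28 h
space heater: 0.8 kW × 28 h = 22.4 kWh
treadmill: Runtime = 0.5 h/day × 365 days = 182.5 h
treadmill: 0.67 kW × 182.5 h = 122.275 kWh
Total energy = 159.075 kWh
Cost = 159.075 × $0.10 = $15.91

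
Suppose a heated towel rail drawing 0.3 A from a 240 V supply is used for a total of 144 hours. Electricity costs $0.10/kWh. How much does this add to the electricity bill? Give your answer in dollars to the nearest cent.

$1.04

Power = 0.3 A × 240 V = 72 W = 0.072 kW
Energy = 0.072 kW × 144 h = 10.368 kWh
Cost = 10.368 kWh × $0.10/kWh = $1.04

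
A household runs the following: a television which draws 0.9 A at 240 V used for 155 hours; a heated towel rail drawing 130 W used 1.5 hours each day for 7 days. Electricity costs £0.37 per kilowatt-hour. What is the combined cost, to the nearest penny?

£12.89

television: Power = 0.9 A × 240 V = 216 W = 0.216 kW
television: 0.216 kW × 155 h = 33.48 kWh
heated towel rail: Runtime = 1.5 h/day × 7 days = 10.5 h
heated towel rail: 0.13 kW × 10.5 h = 1.365 kWh
Total energy = 34.845 kWh
Cost = 34.845 × £0.37 = £12.89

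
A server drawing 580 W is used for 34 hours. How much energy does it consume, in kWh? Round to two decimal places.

Energy = 0.58 kW × 34 h = 19.72 kWh

19.72 kWh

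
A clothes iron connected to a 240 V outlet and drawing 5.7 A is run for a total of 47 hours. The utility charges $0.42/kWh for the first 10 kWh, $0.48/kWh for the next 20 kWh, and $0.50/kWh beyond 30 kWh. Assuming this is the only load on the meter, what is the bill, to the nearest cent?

$30.95

Power = 5.7 A × 240 V = 1368 W = 1.368 kW
Energy = 1.368 kW × 47 h = 64.296 kWh
Tier 1 (0–10 kWh): 10 × $0.42 = $4.2
Tier 2 (10–30 kWh): 20 × $0.48 = $9.6
Above 30 kWh: 34.296 × $0.50 = $17.148
Bill = $30.95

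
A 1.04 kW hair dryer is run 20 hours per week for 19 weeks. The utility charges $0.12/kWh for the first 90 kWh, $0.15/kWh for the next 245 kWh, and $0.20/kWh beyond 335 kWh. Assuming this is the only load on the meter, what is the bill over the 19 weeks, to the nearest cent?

$59.59

Runtime = 20 h/week × 19 weeks = 380 h
Energy = 1.04 kW × 380 h = 395.2 kWh
Tier 1 (0–90 kWh): 90 × $0.12 = $10.8
Tier 2 (90–335 kWh): 245 × $0.15 = $36.75
Above 335 kWh: 60.2 × $0.20 = $12.04
Bill = $59.59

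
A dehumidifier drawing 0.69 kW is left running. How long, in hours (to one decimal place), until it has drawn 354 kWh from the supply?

513.0 h

Hours = 354 kWh ÷ 0.69 kW = 513.0 h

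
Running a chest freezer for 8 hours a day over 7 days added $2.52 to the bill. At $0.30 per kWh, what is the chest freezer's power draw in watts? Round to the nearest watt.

150 W

Energy = $2.52 ÷ $0.30/kWh = 8.4 kWh
Runtime = 8 h/day × 7 days = 56 h
Power = 8.4 kWh ÷ 56 h = 0.15 kW = 150 W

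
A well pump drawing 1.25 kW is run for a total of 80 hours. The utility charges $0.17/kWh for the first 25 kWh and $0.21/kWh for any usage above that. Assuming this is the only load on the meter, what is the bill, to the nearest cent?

Energy = 1.25 kW × 80 h = 100 kWh
Tier 1 (0–25 kWh): 25 × $0.17 = $4.25
Above 25 kWh: 75 × $0.21 = $15.75
Bill = $20.00

$20.00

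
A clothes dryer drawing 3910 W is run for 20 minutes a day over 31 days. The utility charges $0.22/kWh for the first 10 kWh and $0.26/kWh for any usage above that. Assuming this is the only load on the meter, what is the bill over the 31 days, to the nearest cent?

$10.10

Runtime = 20 min × 31 = 620 min = 10.333333… h
Energy = 3.91 kW × 10.333333… h = 40.403333… kWh
Tier 1 (0–10 kWh): 10 × $0.22 = $2.2
Above 10 kWh: 30.403333… × $0.26 = $7.904866…
Bill = $10.10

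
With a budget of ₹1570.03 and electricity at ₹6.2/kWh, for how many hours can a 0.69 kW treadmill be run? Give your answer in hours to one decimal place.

367.0 h

Energy available = ₹1570.03 ÷ ₹6.2/kWh = 253.2306 kWh
Hours = 253.2306 kWh ÷ 0.69 kW = 367.0 h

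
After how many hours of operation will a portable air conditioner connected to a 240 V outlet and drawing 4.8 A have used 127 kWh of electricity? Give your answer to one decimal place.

Power = 4.8 A × 240 V = 1152 W = 1.152 kW
Hours = 127 kWh ÷ 1.152 kW = 110.2 h

110.2 h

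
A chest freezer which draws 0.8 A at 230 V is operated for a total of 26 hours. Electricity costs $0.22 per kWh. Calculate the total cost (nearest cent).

$1.05

Power = 0.8 A × 230 V = 184 W = 0.184 kW
Energy = 0.184 kW × 26 h = 4.784 kWh
Cost = 4.784 kWh × $0.22/kWh = $1.05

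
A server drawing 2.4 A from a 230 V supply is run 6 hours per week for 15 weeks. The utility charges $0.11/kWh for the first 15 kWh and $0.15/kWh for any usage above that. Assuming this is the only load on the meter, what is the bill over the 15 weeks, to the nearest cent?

Power = 2.4 A × 230 V = 552 W = 0.552 kW
Runtime = 6 h/week × 15 weeks = 90 h
Energy = 0.552 kW × 90 h = 49.68 kWh
Tier 1 (0–15 kWh): 15 × $0.11 = $1.65
Above 15 kWh: 34.68 × $0.15 = $5.202
Bill = $6.85

$6.85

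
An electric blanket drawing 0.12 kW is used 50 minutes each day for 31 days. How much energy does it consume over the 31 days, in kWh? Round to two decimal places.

Runtime = 50 min × 31 = 1550 min = 25.833333… h
Energy = 0.12 kW × 25.833333… h = 3.1 kWh

3.10 kWh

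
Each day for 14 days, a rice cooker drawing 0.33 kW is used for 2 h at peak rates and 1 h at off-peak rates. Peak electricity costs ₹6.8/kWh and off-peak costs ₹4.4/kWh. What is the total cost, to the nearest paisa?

Peak energy = 0.33 kW × 2 h × 14 = 9.24 kWh
Off-peak energy = 0.33 kW × 1 h × 14 = 4.62 kWh
Cost = 9.24 × ₹6.8 + 4.62 × ₹4.4 = ₹62.832 + ₹20.328 = ₹83.16

₹83.16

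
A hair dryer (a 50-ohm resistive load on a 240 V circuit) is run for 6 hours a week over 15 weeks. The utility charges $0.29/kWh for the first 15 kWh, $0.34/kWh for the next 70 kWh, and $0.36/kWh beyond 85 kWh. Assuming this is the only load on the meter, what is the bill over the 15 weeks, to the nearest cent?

Power = V²/R = 240²/50 = 1152 W = 1.152 kW
Runtime = 6 h/week × 15 weeks = 90 h
Energy = 1.152 kW × 90 h = 103.68 kWh
Tier 1 (0–15 kWh): 15 × $0.29 = $4.35
Tier 2 (15–85 kWh): 70 × $0.34 = $23.8
Above 85 kWh: 18.68 × $0.36 = $6.7248
Bill = $34.87

$34.87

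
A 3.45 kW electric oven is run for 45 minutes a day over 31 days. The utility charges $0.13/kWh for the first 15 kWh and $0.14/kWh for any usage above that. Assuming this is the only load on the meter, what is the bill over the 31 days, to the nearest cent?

Runtime = 45 min × 31 = 1395 min = 23.25 h
Energy = 3.45 kW × 23.25 h = 80.2125 kWh
Tier 1 (0–15 kWh): 15 × $0.13 = $1.95
Above 15 kWh: 65.2125 × $0.14 = $9.12975
Bill = $11.08

$11.08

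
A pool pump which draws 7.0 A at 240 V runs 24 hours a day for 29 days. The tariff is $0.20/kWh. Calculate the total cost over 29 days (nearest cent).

Power = 7.0 A × 240 V = 1680 W = 1.68 kW
Runtime = 24 h × 29 = 696 h
Energy = 1.68 kW × 696 h = 1169.28 kWh
Cost = 1169.28 kWh × $0.20/kWh = $233.86

$233.86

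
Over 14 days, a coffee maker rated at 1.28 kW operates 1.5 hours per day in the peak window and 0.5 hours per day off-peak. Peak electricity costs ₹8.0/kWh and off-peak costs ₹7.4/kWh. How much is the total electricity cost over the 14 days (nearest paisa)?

Peak energy = 1.28 kW × 1.5 h × 14 = 26.88 kWh
Off-peak energy = 1.28 kW × 0.5 h × 14 = 8.96 kWh
Cost = 26.88 × ₹8.0 + 8.96 × ₹7.4 = ₹215.04 + ₹66.304 = ₹281.34

₹281.34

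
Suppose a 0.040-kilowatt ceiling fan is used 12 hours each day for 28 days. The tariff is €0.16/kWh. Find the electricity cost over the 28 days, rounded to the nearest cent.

€2.15

Runtime = 12 h/day × 28 days = 336 h
Energy = 0.04 kW × 336 h = 13.44 kWh
Cost = 13.44 kWh × €0.16/kWh = €2.15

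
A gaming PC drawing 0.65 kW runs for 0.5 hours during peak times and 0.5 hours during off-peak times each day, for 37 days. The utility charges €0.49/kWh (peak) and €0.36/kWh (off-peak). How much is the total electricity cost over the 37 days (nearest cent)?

€10.22

Peak energy = 0.65 kW × 0.5 h × 37 = 12.025 kWh
Off-peak energy = 0.65 kW × 0.5 h × 37 = 12.025 kWh
Cost = 12.025 × €0.49 + 12.025 × €0.36 = €5.89225 + €4.329 = €10.22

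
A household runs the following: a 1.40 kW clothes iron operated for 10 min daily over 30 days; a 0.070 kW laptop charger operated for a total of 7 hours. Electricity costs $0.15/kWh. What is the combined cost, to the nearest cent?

clothes iron: Runtime = 10 min × 30 = 300 min = 5 h
clothes iron: 1.4 kW × 5 h = 7 kWh
laptop charger: 0.07 kW × 7 h = 0.49 kWh
Total energy = 7.49 kWh
Cost = 7.49 × $0.15 = $1.12

$1.12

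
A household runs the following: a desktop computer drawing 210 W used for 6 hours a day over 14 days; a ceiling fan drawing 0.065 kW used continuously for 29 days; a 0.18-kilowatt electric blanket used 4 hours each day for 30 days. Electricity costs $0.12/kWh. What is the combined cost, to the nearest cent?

desktop computer: Runtime = 6 h/day × 14 days = 84 h
desktop computer: 0.21 kW × 84 h = 17.64 kWh
ceiling fan: Runtime = 24 h × 29 = 696 h
ceiling fan: 0.065 kW × 696 h = 45.24 kWh
electric blanket: Runtime = 4 h/day × 30 days = 120 h
electric blanket: 0.18 kW × 120 h = 21.6 kWh
Total energy = 84.48 kWh
Cost = 84.48 × $0.12 = $10.14

$10.14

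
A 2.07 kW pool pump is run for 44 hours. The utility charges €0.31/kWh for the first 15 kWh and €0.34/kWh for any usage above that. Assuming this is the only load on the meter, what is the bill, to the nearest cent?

Energy = 2.07 kW × 44 h = 91.08 kWh
Tier 1 (0–15 kWh): 15 × €0.31 = €4.65
Above 15 kWh: 76.08 × €0.34 = €25.8672
Bill = €30.52

€30.52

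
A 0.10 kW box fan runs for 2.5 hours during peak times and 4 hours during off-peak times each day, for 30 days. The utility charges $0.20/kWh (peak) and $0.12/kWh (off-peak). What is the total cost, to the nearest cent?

$2.94

Peak energy = 0.1 kW × 2.5 h × 30 = 7.5 kWh
Off-peak energy = 0.1 kW × 4 h × 30 = 12 kWh
Cost = 7.5 × $0.20 + 12 × $0.12 = $1.5 + $1.44 = $2.94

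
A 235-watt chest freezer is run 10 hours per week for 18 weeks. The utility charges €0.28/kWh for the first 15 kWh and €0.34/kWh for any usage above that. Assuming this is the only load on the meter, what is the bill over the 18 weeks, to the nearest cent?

Runtime = 10 h/week × 18 weeks = 180 h
Energy = 0.235 kW × 180 h = 42.3 kWh
Tier 1 (0–15 kWh): 15 × €0.28 = €4.2
Above 15 kWh: 27.3 × €0.34 = €9.282
Bill = €13.48

€13.48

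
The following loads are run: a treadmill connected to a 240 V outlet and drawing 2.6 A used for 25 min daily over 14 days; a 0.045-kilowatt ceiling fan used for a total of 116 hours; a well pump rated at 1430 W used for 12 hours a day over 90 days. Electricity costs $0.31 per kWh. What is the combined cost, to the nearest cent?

$481.51

treadmill: Power = 2.6 A × 240 V = 624 W = 0.624 kW
treadmill: Runtime = 25 min × 14 = 350 min = 5.833333… h
treadmill: 0.624 kW × 5.833333… h = 3.64 kWh
ceiling fan: 0.045 kW × 116 h = 5.22 kWh
well pump: Runtime = 12 h/day × 90 days = 1080 h
well pump: 1.43 kW × 1080 h = 1544.4 kWh
Total energy = 1553.26 kWh
Cost = 1553.26 × $0.31 = $481.51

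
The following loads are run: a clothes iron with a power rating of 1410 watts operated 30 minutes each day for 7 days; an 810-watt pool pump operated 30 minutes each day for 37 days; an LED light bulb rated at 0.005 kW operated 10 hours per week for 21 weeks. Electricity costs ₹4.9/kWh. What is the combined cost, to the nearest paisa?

₹102.75

clothes iron: Runtime = 30 min × 7 = 210 min = 3.5 h
clothes iron: 1.41 kW × 3.5 h = 4.935 kWh
pool pump: Runtime = 30 min × 37 = 1110 min = 18.5 h
pool pump: 0.81 kW × 18.5 h = 14.985 kWh
LED light bulb: Runtime = 10 h/week × 21 weeks = 210 h
LED light bulb: 0.005 kW × 210 h = 1.05 kWh
Total energy = 20.97 kWh
Cost = 20.97 × ₹4.9 = ₹102.75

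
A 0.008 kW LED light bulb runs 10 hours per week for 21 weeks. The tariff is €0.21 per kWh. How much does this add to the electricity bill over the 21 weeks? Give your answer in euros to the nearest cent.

€0.35

Runtime = 10 h/week × 21 weeks = 210 h
Energy = 0.008 kW × 210 h = 1.68 kWh
Cost = 1.68 kWh × €0.21/kWh = €0.35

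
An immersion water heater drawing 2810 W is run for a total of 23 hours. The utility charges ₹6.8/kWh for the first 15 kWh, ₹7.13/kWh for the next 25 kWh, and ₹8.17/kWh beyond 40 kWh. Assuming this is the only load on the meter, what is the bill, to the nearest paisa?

Energy = 2.81 kW × 23 h = 64.63 kWh
Tier 1 (0–15 kWh): 15 × ₹6.8 = ₹102
Tier 2 (15–40 kWh): 25 × ₹7.13 = ₹178.25
Above 40 kWh: 24.63 × ₹8.17 = ₹201.2271
Bill = ₹481.48

₹481.48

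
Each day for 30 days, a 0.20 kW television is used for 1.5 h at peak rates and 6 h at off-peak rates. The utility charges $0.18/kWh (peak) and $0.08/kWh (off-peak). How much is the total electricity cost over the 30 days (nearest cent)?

$4.50

Peak energy = 0.2 kW × 1.5 h × 30 = 9 kWh
Off-peak energy = 0.2 kW × 6 h × 30 = 36 kWh
Cost = 9 × $0.18 + 36 × $0.08 = $1.62 + $2.88 = $4.50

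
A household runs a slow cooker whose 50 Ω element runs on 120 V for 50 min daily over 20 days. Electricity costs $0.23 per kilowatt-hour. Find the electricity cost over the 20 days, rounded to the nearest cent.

Power = V²/R = 120²/50 = 288 W = 0.288 kW
Runtime = 50 min × 20 = 1000 min = 16.666666… h
Energy = 0.288 kW × 16.666666… h = 4.8 kWh
Cost = 4.8 kWh × $0.23/kWh = $1.10

$1.10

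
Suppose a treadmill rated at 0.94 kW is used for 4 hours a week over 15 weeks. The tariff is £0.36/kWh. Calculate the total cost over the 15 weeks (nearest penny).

£20.30

Runtime = 4 h/week × 15 weeks = 60 h
Energy = 0.94 kW × 60 h = 56.4 kWh
Cost = 56.4 kWh × £0.36/kWh = £20.30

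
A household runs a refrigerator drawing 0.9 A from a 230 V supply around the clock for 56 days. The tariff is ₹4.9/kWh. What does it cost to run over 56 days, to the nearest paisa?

Power = 0.9 A × 230 V = 207 W = 0.207 kW
Runtime = 24 h × 56 = 1344 h
Energy = 0.207 kW × 1344 h = 278.208 kWh
Cost = 278.208 kWh × ₹4.9/kWh = ₹1363.22

₹1363.22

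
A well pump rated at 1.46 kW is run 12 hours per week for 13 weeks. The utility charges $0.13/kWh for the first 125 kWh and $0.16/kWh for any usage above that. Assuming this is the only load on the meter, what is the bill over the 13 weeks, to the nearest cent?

$32.69

Runtime = 12 h/week × 13 weeks = 156 h
Energy = 1.46 kW × 156 h = 227.76 kWh
Tier 1 (0–125 kWh): 125 × $0.13 = $16.25
Above 125 kWh: 102.76 × $0.16 = $16.4416
Bill = $32.69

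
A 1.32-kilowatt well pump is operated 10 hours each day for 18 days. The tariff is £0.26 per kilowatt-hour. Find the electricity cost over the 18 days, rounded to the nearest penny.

£61.78

Runtime = 10 h/day × 18 days = 180 h
Energy = 1.32 kW × 180 h = 237.6 kWh
Cost = 237.6 kWh × £0.26/kWh = £61.78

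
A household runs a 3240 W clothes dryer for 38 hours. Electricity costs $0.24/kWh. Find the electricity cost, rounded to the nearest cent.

$29.55

Energy = 3.24 kW × 38 h = 123.12 kWh
Cost = 123.12 kWh × $0.24/kWh = $29.55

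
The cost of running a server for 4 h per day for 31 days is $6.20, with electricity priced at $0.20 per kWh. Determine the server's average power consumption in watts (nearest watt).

Energy = $6.20 ÷ $0.20/kWh = 31 kWh
Runtime = 4 h/day × 31 days = 124 h
Power = 31 kWh ÷ 124 h = 0.25 kW = 250 W

250 W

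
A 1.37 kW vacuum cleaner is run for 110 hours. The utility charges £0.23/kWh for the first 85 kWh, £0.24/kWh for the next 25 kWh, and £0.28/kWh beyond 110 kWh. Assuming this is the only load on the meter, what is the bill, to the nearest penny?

£36.95

Energy = 1.37 kW × 110 h = 150.7 kWh
Tier 1 (0–85 kWh): 85 × £0.23 = £19.55
Tier 2 (85–110 kWh): 25 × £0.24 = £6
Above 110 kWh: 40.7 × £0.28 = £11.396
Bill = £36.95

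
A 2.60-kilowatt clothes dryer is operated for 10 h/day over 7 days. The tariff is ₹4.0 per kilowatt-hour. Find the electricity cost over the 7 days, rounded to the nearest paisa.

₹728.00

Runtime = 10 h/day × 7 days = 70 h
Energy = 2.6 kW × 70 h = 182 kWh
Cost = 182 kWh × ₹4.0/kWh = ₹728.00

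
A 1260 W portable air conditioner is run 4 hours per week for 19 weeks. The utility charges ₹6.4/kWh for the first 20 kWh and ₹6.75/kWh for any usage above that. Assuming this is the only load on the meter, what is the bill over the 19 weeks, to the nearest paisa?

₹639.38

Runtime = 4 h/week × 19 weeks = 76 h
Energy = 1.26 kW × 76 h = 95.76 kWh
Tier 1 (0–20 kWh): 20 × ₹6.4 = ₹128
Above 20 kWh: 75.76 × ₹6.75 = ₹511.38
Bill = ₹639.38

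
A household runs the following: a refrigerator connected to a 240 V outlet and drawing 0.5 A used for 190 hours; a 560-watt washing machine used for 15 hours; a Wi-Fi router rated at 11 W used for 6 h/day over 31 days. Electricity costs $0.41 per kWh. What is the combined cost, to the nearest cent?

$13.63

refrigerator: Power = 0.5 A × 240 V = 120 W = 0.12 kW
refrigerator: 0.12 kW × 190 h = 22.8 kWh
washing machine: 0.56 kW × 15 h = 8.4 kWh
Wi-Fi router: Runtime = 6 h/day × 31 days = 186 h
Wi-Fi router: 0.011 kW × 186 h = 2.046 kWh
Total energy = 33.246 kWh
Cost = 33.246 × $0.41 = $13.63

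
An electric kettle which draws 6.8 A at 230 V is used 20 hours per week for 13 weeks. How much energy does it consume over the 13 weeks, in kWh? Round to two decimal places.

406.64 kWh

Power = 6.8 A × 230 V = 1564 W = 1.564 kW
Runtime = 20 h/week × 13 weeks = 260 h
Energy = 1.564 kW × 260 h = 406.64 kWh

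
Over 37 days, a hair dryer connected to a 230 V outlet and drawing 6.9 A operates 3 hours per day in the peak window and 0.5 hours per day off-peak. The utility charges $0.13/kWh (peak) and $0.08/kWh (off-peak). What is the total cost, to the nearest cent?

$25.25

Power = 6.9 A × 230 V = 1587 W = 1.587 kW
Peak energy = 1.587 kW × 3 h × 37 = 176.157 kWh
Off-peak energy = 1.587 kW × 0.5 h × 37 = 29.3595 kWh
Cost = 176.157 × $0.13 + 29.3595 × $0.08 = $22.90041 + $2.34876 = $25.25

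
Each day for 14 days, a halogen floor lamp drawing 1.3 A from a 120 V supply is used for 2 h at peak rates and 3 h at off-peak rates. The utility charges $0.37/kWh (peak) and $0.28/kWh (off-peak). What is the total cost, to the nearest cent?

$3.45

Power = 1.3 A × 120 V = 156 W = 0.156 kW
Peak energy = 0.156 kW × 2 h × 14 = 4.368 kWh
Off-peak energy = 0.156 kW × 3 h × 14 = 6.552 kWh
Cost = 4.368 × $0.37 + 6.552 × $0.28 = $1.61616 + $1.83456 = $3.45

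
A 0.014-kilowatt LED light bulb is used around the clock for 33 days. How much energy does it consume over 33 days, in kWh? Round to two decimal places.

11.09 kWh

Runtime = 24 h × 33 = 792 h
Energy = 0.014 kW × 792 h = 11.088 kWh ≈ 11.09 kWh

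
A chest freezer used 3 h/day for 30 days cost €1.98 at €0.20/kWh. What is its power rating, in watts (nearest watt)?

Energy = €1.98 ÷ €0.20/kWh = 9.9 kWh
Runtime = 3 h/day × 30 days = 90 h
Power = 9.9 kWh ÷ 90 h = 0.11 kW = 110 W

110 W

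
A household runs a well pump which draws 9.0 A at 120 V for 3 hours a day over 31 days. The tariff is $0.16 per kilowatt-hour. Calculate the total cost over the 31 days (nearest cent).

$16.07

Power = 9.0 A × 120 V = 1080 W = 1.08 kW
Runtime = 3 h/day × 31 days = 93 h
Energy = 1.08 kW × 93 h = 100.44 kWh
Cost = 100.44 kWh × $0.16/kWh = $16.07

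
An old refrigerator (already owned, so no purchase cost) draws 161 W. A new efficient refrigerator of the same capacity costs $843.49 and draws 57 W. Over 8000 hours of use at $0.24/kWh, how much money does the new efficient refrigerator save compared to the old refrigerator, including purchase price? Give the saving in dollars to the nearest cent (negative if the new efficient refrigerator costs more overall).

-$643.81

old refrigerator: $0.00 + (161/1000) kW × 8000 h × $0.24 = $0.00 + $309.12 = $309.12
new efficient refrigerator: $843.49 + (57/1000) kW × 8000 h × $0.24 = $843.49 + $109.44 = $952.93
Saving = $309.12 − $952.93 = −$643.81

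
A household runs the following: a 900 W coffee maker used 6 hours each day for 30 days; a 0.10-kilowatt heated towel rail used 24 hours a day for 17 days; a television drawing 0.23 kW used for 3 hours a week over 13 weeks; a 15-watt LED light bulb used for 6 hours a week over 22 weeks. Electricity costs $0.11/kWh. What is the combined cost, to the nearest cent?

$23.51

coffee maker: Runtime = 6 h/day × 30 days = 180 h
coffee maker: 0.9 kW × 180 h = 162 kWh
heated towel rail: Runtime = 24 h × 17 = 408 h
heated towel rail: 0.1 kW × 408 h = 40.8 kWh
television: Runtime = 3 h/week × 13 weeks = 39 h
television: 0.23 kW × 39 h = 8.97 kWh
LED light bulb: Runtime = 6 h/week × 22 weeks = 132 h
LED light bulb: 0.015 kW × 132 h = 1.98 kWh
Total energy = 213.75 kWh
Cost = 213.75 × $0.11 = $23.51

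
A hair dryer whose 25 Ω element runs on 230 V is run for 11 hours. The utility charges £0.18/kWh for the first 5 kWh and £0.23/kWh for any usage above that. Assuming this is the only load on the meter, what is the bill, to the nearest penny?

Power = V²/R = 230²/25 = 2116 W = 2.116 kW
Energy = 2.116 kW × 11 h = 23.276 kWh
Tier 1 (0–5 kWh): 5 × £0.18 = £0.9
Above 5 kWh: 18.276 × £0.23 = £4.20348
Bill = £5.10

£5.10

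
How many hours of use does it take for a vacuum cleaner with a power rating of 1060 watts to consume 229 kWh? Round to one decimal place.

Hours = 229 kWh ÷ 1.06 kW = 216.0 h

216.0 h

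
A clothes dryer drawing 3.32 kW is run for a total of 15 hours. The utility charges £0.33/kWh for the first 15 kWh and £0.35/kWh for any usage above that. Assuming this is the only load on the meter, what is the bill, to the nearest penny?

£17.13

Energy = 3.32 kW × 15 h = 49.8 kWh
Tier 1 (0–15 kWh): 15 × £0.33 = £4.95
Above 15 kWh: 34.8 × £0.35 = £12.18
Bill = £17.13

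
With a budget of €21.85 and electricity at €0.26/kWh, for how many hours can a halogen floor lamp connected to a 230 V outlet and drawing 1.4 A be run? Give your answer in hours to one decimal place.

Power = 1.4 A × 230 V = 322 W = 0.322 kW
Energy available = €21.85 ÷ €0.26/kWh = 84.0385 kWh
Hours = 84.0385 kWh ÷ 0.322 kW = 261.0 h

261.0 h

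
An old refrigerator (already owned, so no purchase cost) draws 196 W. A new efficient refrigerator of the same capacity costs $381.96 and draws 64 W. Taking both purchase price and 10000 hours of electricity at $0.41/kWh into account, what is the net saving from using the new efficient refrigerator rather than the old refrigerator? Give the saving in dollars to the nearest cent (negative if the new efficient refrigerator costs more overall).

$159.24

old refrigerator: $0.00 + (196/1000) kW × 10000 h × $0.41 = $0.00 + $803.6 = $803.6
new efficient refrigerator: $381.96 + (64/1000) kW × 10000 h × $0.41 = $381.96 + $262.4 = $644.36
Saving = $803.6 − $644.36 = $159.24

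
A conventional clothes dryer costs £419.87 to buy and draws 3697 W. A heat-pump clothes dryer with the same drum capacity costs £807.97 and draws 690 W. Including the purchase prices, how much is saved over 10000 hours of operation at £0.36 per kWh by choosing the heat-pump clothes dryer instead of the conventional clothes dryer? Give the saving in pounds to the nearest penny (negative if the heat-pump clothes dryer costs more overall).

conventional clothes dryer: £419.87 + (3697/1000) kW × 10000 h × £0.36 = £419.87 + £13309.2 = £13729.07
heat-pump clothes dryer: £807.97 + (690/1000) kW × 10000 h × £0.36 = £807.97 + £2484 = £3291.97
Saving = £13729.07 − £3291.97 = £10437.1

£10437.10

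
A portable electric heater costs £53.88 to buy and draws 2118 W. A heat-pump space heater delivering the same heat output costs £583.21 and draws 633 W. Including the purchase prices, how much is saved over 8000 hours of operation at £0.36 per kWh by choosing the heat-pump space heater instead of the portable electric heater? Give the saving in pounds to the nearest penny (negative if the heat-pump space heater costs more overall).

portable electric heater: £53.88 + (2118/1000) kW × 8000 h × £0.36 = £53.88 + £6099.84 = £6153.72
heat-pump space heater: £583.21 + (633/1000) kW × 8000 h × £0.36 = £583.21 + £1823.04 = £2406.25
Saving = £6153.72 − £2406.25 = £3747.47

£3747.47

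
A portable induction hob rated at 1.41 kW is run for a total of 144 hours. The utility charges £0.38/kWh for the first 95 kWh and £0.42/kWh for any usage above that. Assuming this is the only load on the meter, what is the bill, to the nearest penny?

£81.48

Energy = 1.41 kW × 144 h = 203.04 kWh
Tier 1 (0–95 kWh): 95 × £0.38 = £36.1
Above 95 kWh: 108.04 × £0.42 = £45.3768
Bill = £81.48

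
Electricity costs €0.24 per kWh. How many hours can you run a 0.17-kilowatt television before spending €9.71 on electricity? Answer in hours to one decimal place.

238.0 h

Energy available = €9.71 ÷ €0.24/kWh = 40.4583 kWh
Hours = 40.4583 kWh ÷ 0.17 kW = 238.0 h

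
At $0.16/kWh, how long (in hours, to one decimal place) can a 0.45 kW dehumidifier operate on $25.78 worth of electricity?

358.1 h

Energy available = $25.78 ÷ $0.16/kWh = 161.125 kWh
Hours = 161.125 kWh ÷ 0.45 kW = 358.1 h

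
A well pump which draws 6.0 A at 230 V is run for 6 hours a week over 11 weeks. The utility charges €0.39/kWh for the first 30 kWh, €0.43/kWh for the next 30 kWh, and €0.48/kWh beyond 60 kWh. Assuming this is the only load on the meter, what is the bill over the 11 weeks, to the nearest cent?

Power = 6.0 A × 230 V = 1380 W = 1.38 kW
Runtime = 6 h/week × 11 weeks = 66 h
Energy = 1.38 kW × 66 h = 91.08 kWh
Tier 1 (0–30 kWh): 30 × €0.39 = €11.7
Tier 2 (30–60 kWh): 30 × €0.43 = €12.9
Above 60 kWh: 31.08 × €0.48 = €14.9184
Bill = €39.52

€39.52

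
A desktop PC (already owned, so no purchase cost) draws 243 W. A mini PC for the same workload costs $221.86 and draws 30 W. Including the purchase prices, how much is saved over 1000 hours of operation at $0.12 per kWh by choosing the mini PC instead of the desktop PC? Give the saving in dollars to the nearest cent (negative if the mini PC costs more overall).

-$196.30

desktop PC: $0.00 + (243/1000) kW × 1000 h × $0.12 = $0.00 + $29.16 = $29.16
mini PC: $221.86 + (30/1000) kW × 1000 h × $0.12 = $221.86 + $3.6 = $225.46
Saving = $29.16 − $225.46 = −$196.3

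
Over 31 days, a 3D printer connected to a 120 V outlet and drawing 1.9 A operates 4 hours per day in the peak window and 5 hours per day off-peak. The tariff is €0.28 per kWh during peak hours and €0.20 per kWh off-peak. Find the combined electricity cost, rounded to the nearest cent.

Power = 1.9 A × 120 V = 228 W = 0.228 kW
Peak energy = 0.228 kW × 4 h × 31 = 28.272 kWh
Off-peak energy = 0.228 kW × 5 h × 31 = 35.34 kWh
Cost = 28.272 × €0.28 + 35.34 × €0.20 = €7.91616 + €7.068 = €14.98

€14.98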